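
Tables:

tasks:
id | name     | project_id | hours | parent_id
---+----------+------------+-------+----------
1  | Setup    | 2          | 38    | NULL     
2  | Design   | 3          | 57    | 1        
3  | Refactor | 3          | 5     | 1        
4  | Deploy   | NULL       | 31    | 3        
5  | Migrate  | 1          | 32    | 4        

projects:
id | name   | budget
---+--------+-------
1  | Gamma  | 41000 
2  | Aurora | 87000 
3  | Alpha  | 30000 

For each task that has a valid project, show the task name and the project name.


INNER JOIN keeps only tasks rows whose project_id matches an id in projects. Walk through each task:
  - task 1 (Setup): project_id=2 -> matches Aurora
  - task 2 (Design): project_id=3 -> matches Alpha
  - task 3 (Refactor): project_id=3 -> matches Alpha
  - task 4 (Deploy): project_id=NULL, no match -> dropped
  - task 5 (Migrate): project_id=1 -> matches Gamma
So 1 of 5 rows is dropped.

SQL:
SELECT a.name, b.name AS project
FROM tasks a
INNER JOIN projects b ON a.project_id = b.id

Result:
name     | project
---------+--------
Setup    | Aurora 
Design   | Alpha  
Refactor | Alpha  
Migrate  | Gamma  


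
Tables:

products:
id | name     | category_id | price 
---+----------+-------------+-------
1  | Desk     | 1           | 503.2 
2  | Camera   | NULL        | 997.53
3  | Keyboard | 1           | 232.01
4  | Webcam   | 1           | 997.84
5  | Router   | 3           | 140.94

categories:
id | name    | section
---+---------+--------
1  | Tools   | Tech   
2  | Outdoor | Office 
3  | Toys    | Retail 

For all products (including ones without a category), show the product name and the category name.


LEFT JOIN keeps every row from products (the left table); where category_id has no match in categories, the category columns become NULL. Walk through each product:
  - product 1 (Desk): category_id=1 -> matches Tools
  - product 2 (Camera): category_id=NULL, no match -> kept with NULL
  - product 3 (Keyboard): category_id=1 -> matches Tools
  - product 4 (Webcam): category_id=1 -> matches Tools
  - product 5 (Router): category_id=3 -> matches Toys
All 5 rows appear; 1 has NULL category.

SQL:
SELECT a.name, b.name AS category
FROM products a
LEFT JOIN categories b ON a.category_id = b.id

Result:
name     | category
---------+---------
Desk     | Tools   
Camera   | NULL    
Keyboard | Tools   
Webcam   | Tools   
Router   | Toys    


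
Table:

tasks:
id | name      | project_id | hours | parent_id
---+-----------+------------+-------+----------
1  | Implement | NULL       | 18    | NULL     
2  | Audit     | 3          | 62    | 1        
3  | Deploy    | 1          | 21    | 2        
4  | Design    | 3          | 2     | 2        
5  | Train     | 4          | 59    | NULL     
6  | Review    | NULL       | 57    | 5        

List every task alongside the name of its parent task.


This is a self-join: tasks is joined to a second copy of itself, matching each row's parent_id to another row's id. Use LEFT JOIN so rows with parent_id=NULL are kept.
  - task 1 (Implement): parent_id=NULL -> NULL
  - task 2 (Audit): parent_id=1 -> Implement
  - task 3 (Deploy): parent_id=2 -> Audit
  - task 4 (Design): parent_id=2 -> Audit
  - task 5 (Train): parent_id=NULL -> NULL
  - task 6 (Review): parent_id=5 -> Train

SQL:
SELECT a.name AS item, b.name AS parent
FROM tasks a
LEFT JOIN tasks b ON a.parent_id = b.id

Result:
item      | parent   
----------+----------
Implement | NULL     
Audit     | Implement
Deploy    | Audit    
Design    | Audit    
Train     | NULL     
Review    | Train    


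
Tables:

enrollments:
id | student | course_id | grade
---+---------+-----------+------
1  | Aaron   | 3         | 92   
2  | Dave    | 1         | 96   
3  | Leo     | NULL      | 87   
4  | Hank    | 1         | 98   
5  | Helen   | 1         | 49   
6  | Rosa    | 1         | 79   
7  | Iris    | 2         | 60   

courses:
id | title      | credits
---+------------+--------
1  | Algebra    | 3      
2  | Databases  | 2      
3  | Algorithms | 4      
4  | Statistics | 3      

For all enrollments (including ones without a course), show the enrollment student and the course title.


LEFT JOIN keeps every row from enrollments (the left table); where course_id has no match in courses, the course columns become NULL. Walk through each enrollment:
  - enrollment 1 (Aaron): course_id=3 -> matches Algorithms
  - enrollment 2 (Dave): course_id=1 -> matches Algebra
  - enrollment 3 (Leo): course_id=NULL, no match -> kept with NULL
  - enrollment 4 (Hank): course_id=1 -> matches Algebra
  - enrollment 5 (Helen): course_id=1 -> matches Algebra
  - enrollment 6 (Rosa): course_id=1 -> matches Algebra
  - enrollment 7 (Iris): course_id=2 -> matches Databases
All 7 rows appear; 1 has NULL course.

SQL:
SELECT a.student, b.title AS course
FROM enrollments a
LEFT JOIN courses b ON a.course_id = b.id

Result:
student | course    
--------+-----------
Aaron   | Algorithms
Dave    | Algebra   
Leo     | NULL      
Hank    | Algebra   
Helen   | Algebra   
Rosa    | Algebra   
Iris    | Databases 


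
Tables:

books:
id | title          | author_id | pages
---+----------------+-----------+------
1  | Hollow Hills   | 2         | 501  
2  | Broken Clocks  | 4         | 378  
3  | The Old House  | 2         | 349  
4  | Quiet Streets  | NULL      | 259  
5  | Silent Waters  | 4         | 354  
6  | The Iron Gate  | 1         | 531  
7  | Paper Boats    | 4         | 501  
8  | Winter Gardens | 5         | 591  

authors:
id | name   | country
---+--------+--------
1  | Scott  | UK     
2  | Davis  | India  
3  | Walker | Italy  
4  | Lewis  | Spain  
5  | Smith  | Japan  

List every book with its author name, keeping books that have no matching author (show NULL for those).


LEFT JOIN keeps every row from books (the left table); where author_id has no match in authors, the author columns become NULL. Walk through each book:
  - book 1 (Hollow Hills): author_id=2 -> matches Davis
  - book 2 (Broken Clocks): author_id=4 -> matches Lewis
  - book 3 (The Old House): author_id=2 -> matches Davis
  - book 4 (Quiet Streets): author_id=NULL, no match -> kept with NULL
  - book 5 (Silent Waters): author_id=4 -> matches Lewis
  - book 6 (The Iron Gate): author_id=1 -> matches Scott
  - book 7 (Paper Boats): author_id=4 -> matches Lewis
  - book 8 (Winter Gardens): author_id=5 -> matches Smith
All 8 rows appear; 1 has NULL author.

SQL:
SELECT a.title, b.name AS author
FROM books a
LEFT JOIN authors b ON a.author_id = b.id

Result:
title          | author
---------------+-------
Hollow Hills   | Davis 
Broken Clocks  | Lewis 
The Old House  | Davis 
Quiet Streets  | NULL  
Silent Waters  | Lewis 
The Iron Gate  | Scott 
Paper Boats    | Lewis 
Winter Gardens | Smith 


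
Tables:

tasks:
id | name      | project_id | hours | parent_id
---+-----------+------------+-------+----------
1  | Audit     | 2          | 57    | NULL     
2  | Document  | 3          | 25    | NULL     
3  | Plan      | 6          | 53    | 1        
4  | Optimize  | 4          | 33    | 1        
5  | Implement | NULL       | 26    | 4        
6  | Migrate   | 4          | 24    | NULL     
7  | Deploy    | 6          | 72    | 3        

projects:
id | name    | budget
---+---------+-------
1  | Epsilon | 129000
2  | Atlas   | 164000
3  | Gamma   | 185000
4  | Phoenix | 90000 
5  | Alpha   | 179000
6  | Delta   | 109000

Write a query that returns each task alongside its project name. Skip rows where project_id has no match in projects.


INNER JOIN keeps only tasks rows whose project_id matches an id in projects. Walk through each task:
  - task 1 (Audit): project_id=2 -> matches Atlas
  - task 2 (Document): project_id=3 -> matches Gamma
  - task 3 (Plan): project_id=6 -> matches Delta
  - task 4 (Optimize): project_id=4 -> matches Phoenix
  - task 5 (Implement): project_id=NULL, no match -> dropped
  - task 6 (Migrate): project_id=4 -> matches Phoenix
  - task 7 (Deploy): project_id=6 -> matches Delta
So 1 of 7 rows is dropped.

SQL:
SELECT a.name, b.name AS project
FROM tasks a
INNER JOIN projects b ON a.project_id = b.id

Result:
name     | project
---------+--------
Audit    | Atlas  
Document | Gamma  
Plan     | Delta  
Optimize | Phoenix
Migrate  | Phoenix
Deploy   | Delta  


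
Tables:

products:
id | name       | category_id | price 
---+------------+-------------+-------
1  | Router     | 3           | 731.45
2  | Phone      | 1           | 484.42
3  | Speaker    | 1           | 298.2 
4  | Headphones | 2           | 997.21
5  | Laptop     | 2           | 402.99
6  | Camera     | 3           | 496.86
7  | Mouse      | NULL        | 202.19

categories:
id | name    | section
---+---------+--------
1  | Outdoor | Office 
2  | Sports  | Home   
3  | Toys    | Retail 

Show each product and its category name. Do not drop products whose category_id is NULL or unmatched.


LEFT JOIN keeps every row from products (the left table); where category_id has no match in categories, the category columns become NULL. Walk through each product:
  - product 1 (Router): category_id=3 -> matches Toys
  - product 2 (Phone): category_id=1 -> matches Outdoor
  - product 3 (Speaker): category_id=1 -> matches Outdoor
  - product 4 (Headphones): category_id=2 -> matches Sports
  - product 5 (Laptop): category_id=2 -> matches Sports
  - product 6 (Camera): category_id=3 -> matches Toys
  - product 7 (Mouse): category_id=NULL, no match -> kept with NULL
All 7 rows appear; 1 has NULL category.

SQL:
SELECT a.name, b.name AS category
FROM products a
LEFT JOIN categories b ON a.category_id = b.id

Result:
name       | category
-----------+---------
Router     | Toys    
Phone      | Outdoor 
Speaker    | Outdoor 
Headphones | Sports  
Laptop     | Sports  
Camera     | Toys    
Mouse      | NULL    


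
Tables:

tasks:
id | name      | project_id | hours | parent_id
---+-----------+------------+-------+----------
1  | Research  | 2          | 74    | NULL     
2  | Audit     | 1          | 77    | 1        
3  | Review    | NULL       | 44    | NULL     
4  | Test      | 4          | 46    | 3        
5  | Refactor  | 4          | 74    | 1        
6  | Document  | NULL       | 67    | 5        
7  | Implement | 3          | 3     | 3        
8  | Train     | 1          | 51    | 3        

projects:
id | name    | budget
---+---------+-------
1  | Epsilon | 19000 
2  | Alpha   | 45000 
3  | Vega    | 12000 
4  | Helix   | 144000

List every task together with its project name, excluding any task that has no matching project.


INNER JOIN keeps only tasks rows whose project_id matches an id in projects. Walk through each task:
  - task 1 (Research): project_id=2 -> matches Alpha
  - task 2 (Audit): project_id=1 -> matches Epsilon
  - task 3 (Review): project_id=NULL, no match -> dropped
  - task 4 (Test): project_id=4 -> matches Helix
  - task 5 (Refactor): project_id=4 -> matches Helix
  - task 6 (Document): project_id=NULL, no match -> dropped
  - task 7 (Implement): project_id=3 -> matches Vega
  - task 8 (Train): project_id=1 -> matches Epsilon
So 2 of 8 rows are dropped.

SQL:
SELECT a.name, b.name AS project
FROM tasks a
INNER JOIN projects b ON a.project_id = b.id

Result:
name      | project
----------+--------
Research  | Alpha  
Audit     | Epsilon
Test      | Helix  
Refactor  | Helix  
Implement | Vega   
Train     | Epsilon


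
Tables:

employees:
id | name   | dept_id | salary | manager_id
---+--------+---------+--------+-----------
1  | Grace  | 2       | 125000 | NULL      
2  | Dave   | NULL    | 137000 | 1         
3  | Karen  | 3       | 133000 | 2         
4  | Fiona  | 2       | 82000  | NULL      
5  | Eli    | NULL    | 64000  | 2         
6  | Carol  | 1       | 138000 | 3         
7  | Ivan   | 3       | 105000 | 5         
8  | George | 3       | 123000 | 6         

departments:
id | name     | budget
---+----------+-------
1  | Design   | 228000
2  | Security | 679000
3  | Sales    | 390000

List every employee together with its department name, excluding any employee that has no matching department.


INNER JOIN keeps only employees rows whose dept_id matches an id in departments. Walk through each employee:
  - employee 1 (Grace): dept_id=2 -> matches Security
  - employee 2 (Dave): dept_id=NULL, no match -> dropped
  - employee 3 (Karen): dept_id=3 -> matches Sales
  - employee 4 (Fiona): dept_id=2 -> matches Security
  - employee 5 (Eli): dept_id=NULL, no match -> dropped
  - employee 6 (Carol): dept_id=1 -> matches Design
  - employee 7 (Ivan): dept_id=3 -> matches Sales
  - employee 8 (George): dept_id=3 -> matches Sales
So 2 of 8 rows are dropped.

SQL:
SELECT a.name, b.name AS department
FROM employees a
INNER JOIN departments b ON a.dept_id = b.id

Result:
name   | department
-------+-----------
Grace  | Security  
Karen  | Sales     
Fiona  | Security  
Carol  | Design    
Ivan   | Sales     
George | Sales     


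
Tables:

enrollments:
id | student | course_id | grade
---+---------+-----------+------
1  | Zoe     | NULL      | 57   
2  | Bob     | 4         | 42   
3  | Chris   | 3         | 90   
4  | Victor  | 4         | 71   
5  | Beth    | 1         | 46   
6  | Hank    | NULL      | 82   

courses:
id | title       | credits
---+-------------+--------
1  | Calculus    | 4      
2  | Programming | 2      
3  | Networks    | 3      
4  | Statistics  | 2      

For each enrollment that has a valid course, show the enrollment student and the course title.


INNER JOIN keeps only enrollments rows whose course_id matches an id in courses. Walk through each enrollment:
  - enrollment 1 (Zoe): course_id=NULL, no match -> dropped
  - enrollment 2 (Bob): course_id=4 -> matches Statistics
  - enrollment 3 (Chris): course_id=3 -> matches Networks
  - enrollment 4 (Victor): course_id=4 -> matches Statistics
  - enrollment 5 (Beth): course_id=1 -> matches Calculus
  - enrollment 6 (Hank): course_id=NULL, no match -> dropped
So 2 of 6 rows are dropped.

SQL:
SELECT a.student, b.title AS course
FROM enrollments a
INNER JOIN courses b ON a.course_id = b.id

Result:
student | course    
--------+-----------
Bob     | Statistics
Chris   | Networks  
Victor  | Statistics
Beth    | Calculus  


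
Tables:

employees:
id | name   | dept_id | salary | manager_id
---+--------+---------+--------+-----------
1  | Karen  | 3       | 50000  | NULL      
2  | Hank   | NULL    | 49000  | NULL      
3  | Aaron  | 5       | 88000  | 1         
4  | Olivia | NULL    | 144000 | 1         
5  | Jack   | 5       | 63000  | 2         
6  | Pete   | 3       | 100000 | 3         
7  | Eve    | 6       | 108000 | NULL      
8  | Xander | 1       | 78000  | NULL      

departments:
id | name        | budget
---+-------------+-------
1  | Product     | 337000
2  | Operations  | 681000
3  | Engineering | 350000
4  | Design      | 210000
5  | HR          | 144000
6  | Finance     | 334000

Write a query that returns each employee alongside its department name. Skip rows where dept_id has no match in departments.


INNER JOIN keeps only employees rows whose dept_id matches an id in departments. Walk through each employee:
  - employee 1 (Karen): dept_id=3 -> matches Engineering
  - employee 2 (Hank): dept_id=NULL, no match -> dropped
  - employee 3 (Aaron): dept_id=5 -> matches HR
  - employee 4 (Olivia): dept_id=NULL, no match -> dropped
  - employee 5 (Jack): dept_id=5 -> matches HR
  - employee 6 (Pete): dept_id=3 -> matches Engineering
  - employee 7 (Eve): dept_id=6 -> matches Finance
  - employee 8 (Xander): dept_id=1 -> matches Product
So 2 of 8 rows are dropped.

SQL:
SELECT a.name, b.name AS department
FROM employees a
INNER JOIN departments b ON a.dept_id = b.id

Result:
name   | department 
-------+------------
Karen  | Engineering
Aaron  | HR         
Jack   | HR         
Pete   | Engineering
Eve    | Finance    
Xander | Product    


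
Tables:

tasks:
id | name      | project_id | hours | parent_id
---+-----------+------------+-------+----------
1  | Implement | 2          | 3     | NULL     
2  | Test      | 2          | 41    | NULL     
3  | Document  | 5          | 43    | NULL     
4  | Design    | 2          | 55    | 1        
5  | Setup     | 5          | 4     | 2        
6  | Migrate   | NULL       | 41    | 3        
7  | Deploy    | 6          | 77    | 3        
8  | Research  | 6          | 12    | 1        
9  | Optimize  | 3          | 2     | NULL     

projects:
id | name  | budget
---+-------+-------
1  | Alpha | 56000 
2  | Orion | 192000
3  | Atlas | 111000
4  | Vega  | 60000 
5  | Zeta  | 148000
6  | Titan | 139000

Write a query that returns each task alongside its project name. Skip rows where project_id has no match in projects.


INNER JOIN keeps only tasks rows whose project_id matches an id in projects. Walk through each task:
  - task 1 (Implement): project_id=2 -> matches Orion
  - task 2 (Test): project_id=2 -> matches Orion
  - task 3 (Document): project_id=5 -> matches Zeta
  - task 4 (Design): project_id=2 -> matches Orion
  - task 5 (Setup): project_id=5 -> matches Zeta
  - task 6 (Migrate): project_id=NULL, no match -> dropped
  - task 7 (Deploy): project_id=6 -> matches Titan
  - task 8 (Research): project_id=6 -> matches Titan
  - task 9 (Optimize): project_id=3 -> matches Atlas
So 1 of 9 rows is dropped.

SQL:
SELECT a.name, b.name AS project
FROM tasks a
INNER JOIN projects b ON a.project_id = b.id

Result:
name      | project
----------+--------
Implement | Orion  
Test      | Orion  
Document  | Zeta   
Design    | Orion  
Setup     | Zeta   
Deploy    | Titan  
Research  | Titan  
Optimize  | Atlas  


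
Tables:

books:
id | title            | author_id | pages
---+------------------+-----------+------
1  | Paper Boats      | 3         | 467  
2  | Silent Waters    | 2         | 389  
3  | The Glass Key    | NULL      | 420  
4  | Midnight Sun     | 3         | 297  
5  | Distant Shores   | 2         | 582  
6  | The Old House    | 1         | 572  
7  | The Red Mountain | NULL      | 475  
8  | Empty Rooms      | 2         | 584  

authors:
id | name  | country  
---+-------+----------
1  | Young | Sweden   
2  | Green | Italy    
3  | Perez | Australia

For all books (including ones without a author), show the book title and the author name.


LEFT JOIN keeps every row from books (the left table); where author_id has no match in authors, the author columns become NULL. Walk through each book:
  - book 1 (Paper Boats): author_id=3 -> matches Perez
  - book 2 (Silent Waters): author_id=2 -> matches Green
  - book 3 (The Glass Key): author_id=NULL, no match -> kept with NULL
  - book 4 (Midnight Sun): author_id=3 -> matches Perez
  - book 5 (Distant Shores): author_id=2 -> matches Green
  - book 6 (The Old House): author_id=1 -> matches Young
  - book 7 (The Red Mountain): author_id=NULL, no match -> kept with NULL
  - book 8 (Empty Rooms): author_id=2 -> matches Green
All 8 rows appear; 2 have NULL author.

SQL:
SELECT a.title, b.name AS author
FROM books a
LEFT JOIN authors b ON a.author_id = b.id

Result:
title            | author
-----------------+-------
Paper Boats      | Perez 
Silent Waters    | Green 
The Glass Key    | NULL  
Midnight Sun     | Perez 
Distant Shores   | Green 
The Old House    | Young 
The Red Mountain | NULL  
Empty Rooms      | Green 


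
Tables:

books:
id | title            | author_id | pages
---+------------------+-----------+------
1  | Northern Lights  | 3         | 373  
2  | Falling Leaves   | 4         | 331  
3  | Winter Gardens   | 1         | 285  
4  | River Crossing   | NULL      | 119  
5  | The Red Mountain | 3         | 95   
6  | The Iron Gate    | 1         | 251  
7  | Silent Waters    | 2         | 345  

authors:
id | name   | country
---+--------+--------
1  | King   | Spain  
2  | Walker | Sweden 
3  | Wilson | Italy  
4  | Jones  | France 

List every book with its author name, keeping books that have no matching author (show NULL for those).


LEFT JOIN keeps every row from books (the left table); where author_id has no match in authors, the author columns become NULL. Walk through each book:
  - book 1 (Northern Lights): author_id=3 -> matches Wilson
  - book 2 (Falling Leaves): author_id=4 -> matches Jones
  - book 3 (Winter Gardens): author_id=1 -> matches King
  - book 4 (River Crossing): author_id=NULL, no match -> kept with NULL
  - book 5 (The Red Mountain): author_id=3 -> matches Wilson
  - book 6 (The Iron Gate): author_id=1 -> matches King
  - book 7 (Silent Waters): author_id=2 -> matches Walker
All 7 rows appear; 1 has NULL author.

SQL:
SELECT a.title, b.name AS author
FROM books a
LEFT JOIN authors b ON a.author_id = b.id

Result:
title            | author
-----------------+-------
Northern Lights  | Wilson
Falling Leaves   | Jones 
Winter Gardens   | King  
River Crossing   | NULL  
The Red Mountain | Wilson
The Iron Gate    | King  
Silent Waters    | Walker


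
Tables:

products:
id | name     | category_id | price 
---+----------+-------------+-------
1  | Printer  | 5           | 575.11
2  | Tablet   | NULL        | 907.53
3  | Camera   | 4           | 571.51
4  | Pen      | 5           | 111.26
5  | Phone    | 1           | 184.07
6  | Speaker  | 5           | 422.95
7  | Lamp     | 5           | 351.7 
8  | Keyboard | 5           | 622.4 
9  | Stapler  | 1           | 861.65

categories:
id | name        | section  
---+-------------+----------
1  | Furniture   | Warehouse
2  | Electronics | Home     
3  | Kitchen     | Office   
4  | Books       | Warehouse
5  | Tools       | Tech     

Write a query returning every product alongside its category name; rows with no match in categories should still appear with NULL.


LEFT JOIN keeps every row from products (the left table); where category_id has no match in categories, the category columns become NULL. Walk through each product:
  - product 1 (Printer): category_id=5 -> matches Tools
  - product 2 (Tablet): category_id=NULL, no match -> kept with NULL
  - product 3 (Camera): category_id=4 -> matches Books
  - product 4 (Pen): category_id=5 -> matches Tools
  - product 5 (Phone): category_id=1 -> matches Furniture
  - product 6 (Speaker): category_id=5 -> matches Tools
  - product 7 (Lamp): category_id=5 -> matches Tools
  - product 8 (Keyboard): category_id=5 -> matches Tools
  - product 9 (Stapler): category_id=1 -> matches Furniture
All 9 rows appear; 1 has NULL category.

SQL:
SELECT a.name, b.name AS category
FROM products a
LEFT JOIN categories b ON a.category_id = b.id

Result:
name     | category 
---------+----------
Printer  | Tools    
Tablet   | NULL     
Camera   | Books    
Pen      | Tools    
Phone    | Furniture
Speaker  | Tools    
Lamp     | Tools    
Keyboard | Tools    
Stapler  | Furniture


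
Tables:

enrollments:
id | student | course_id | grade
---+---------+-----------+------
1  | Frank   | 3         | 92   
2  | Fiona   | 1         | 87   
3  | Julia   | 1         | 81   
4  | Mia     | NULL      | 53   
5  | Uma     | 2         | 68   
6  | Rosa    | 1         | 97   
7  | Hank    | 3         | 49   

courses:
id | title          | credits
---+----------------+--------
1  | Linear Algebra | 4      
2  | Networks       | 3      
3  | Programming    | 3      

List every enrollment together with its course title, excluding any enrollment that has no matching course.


INNER JOIN keeps only enrollments rows whose course_id matches an id in courses. Walk through each enrollment:
  - enrollment 1 (Frank): course_id=3 -> matches Programming
  - enrollment 2 (Fiona): course_id=1 -> matches Linear Algebra
  - enrollment 3 (Julia): course_id=1 -> matches Linear Algebra
  - enrollment 4 (Mia): course_id=NULL, no match -> dropped
  - enrollment 5 (Uma): course_id=2 -> matches Networks
  - enrollment 6 (Rosa): course_id=1 -> matches Linear Algebra
  - enrollment 7 (Hank): course_id=3 -> matches Programming
So 1 of 7 rows is dropped.

SQL:
SELECT a.student, b.title AS course
FROM enrollments a
INNER JOIN courses b ON a.course_id = b.id

Result:
student | course        
--------+---------------
Frank   | Programming   
Fiona   | Linear Algebra
Julia   | Linear Algebra
Uma     | Networks      
Rosa    | Linear Algebra
Hank    | Programming   


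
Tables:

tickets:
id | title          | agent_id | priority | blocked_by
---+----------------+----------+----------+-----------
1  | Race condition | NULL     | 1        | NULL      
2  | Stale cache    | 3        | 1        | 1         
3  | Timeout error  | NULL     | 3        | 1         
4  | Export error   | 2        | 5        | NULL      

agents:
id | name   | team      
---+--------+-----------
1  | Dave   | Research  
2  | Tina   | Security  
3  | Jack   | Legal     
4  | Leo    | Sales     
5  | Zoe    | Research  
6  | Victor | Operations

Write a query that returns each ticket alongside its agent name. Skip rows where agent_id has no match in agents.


INNER JOIN keeps only tickets rows whose agent_id matches an id in agents. Walk through each ticket:
  - ticket 1 (Race condition): agent_id=NULL, no match -> dropped
  - ticket 2 (Stale cache): agent_id=3 -> matches Jack
  - ticket 3 (Timeout error): agent_id=NULL, no match -> dropped
  - ticket 4 (Export error): agent_id=2 -> matches Tina
So 2 of 4 rows are dropped.

SQL:
SELECT a.title, b.name AS agent
FROM tickets a
INNER JOIN agents b ON a.agent_id = b.id

Result:
title        | agent
-------------+------
Stale cache  | Jack 
Export error | Tina 


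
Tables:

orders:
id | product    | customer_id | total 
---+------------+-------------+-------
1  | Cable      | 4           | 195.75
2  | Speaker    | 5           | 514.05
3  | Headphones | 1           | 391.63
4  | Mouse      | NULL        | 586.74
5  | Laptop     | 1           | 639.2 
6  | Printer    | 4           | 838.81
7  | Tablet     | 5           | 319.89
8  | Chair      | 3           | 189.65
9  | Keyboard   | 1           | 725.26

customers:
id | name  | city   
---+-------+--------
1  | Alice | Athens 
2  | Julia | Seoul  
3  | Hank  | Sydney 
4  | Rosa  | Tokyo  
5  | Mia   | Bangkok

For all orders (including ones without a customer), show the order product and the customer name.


LEFT JOIN keeps every row from orders (the left table); where customer_id has no match in customers, the customer columns become NULL. Walk through each order:
  - order 1 (Cable): customer_id=4 -> matches Rosa
  - order 2 (Speaker): customer_id=5 -> matches Mia
  - order 3 (Headphones): customer_id=1 -> matches Alice
  - order 4 (Mouse): customer_id=NULL, no match -> kept with NULL
  - order 5 (Laptop): customer_id=1 -> matches Alice
  - order 6 (Printer): customer_id=4 -> matches Rosa
  - order 7 (Tablet): customer_id=5 -> matches Mia
  - order 8 (Chair): customer_id=3 -> matches Hank
  - order 9 (Keyboard): customer_id=1 -> matches Alice
All 9 rows appear; 1 has NULL customer.

SQL:
SELECT a.product, b.name AS customer
FROM orders a
LEFT JOIN customers b ON a.customer_id = b.id

Result:
product    | customer
-----------+---------
Cable      | Rosa    
Speaker    | Mia     
Headphones | Alice   
Mouse      | NULL    
Laptop     | Alice   
Printer    | Rosa    
Tablet     | Mia     
Chair      | Hank    
Keyboard   | Alice   


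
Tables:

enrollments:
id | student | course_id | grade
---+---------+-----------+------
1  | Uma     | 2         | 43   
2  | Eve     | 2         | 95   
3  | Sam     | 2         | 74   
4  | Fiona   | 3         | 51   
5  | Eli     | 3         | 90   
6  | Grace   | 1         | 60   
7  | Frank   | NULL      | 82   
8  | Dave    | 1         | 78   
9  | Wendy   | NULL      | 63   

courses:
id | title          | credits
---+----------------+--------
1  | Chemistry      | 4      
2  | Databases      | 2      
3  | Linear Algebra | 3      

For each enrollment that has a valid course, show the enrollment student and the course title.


INNER JOIN keeps only enrollments rows whose course_id matches an id in courses. Walk through each enrollment:
  - enrollment 1 (Uma): course_id=2 -> matches Databases
  - enrollment 2 (Eve): course_id=2 -> matches Databases
  - enrollment 3 (Sam): course_id=2 -> matches Databases
  - enrollment 4 (Fiona): course_id=3 -> matches Linear Algebra
  - enrollment 5 (Eli): course_id=3 -> matches Linear Algebra
  - enrollment 6 (Grace): course_id=1 -> matches Chemistry
  - enrollment 7 (Frank): course_id=NULL, no match -> dropped
  - enrollment 8 (Dave): course_id=1 -> matches Chemistry
  - enrollment 9 (Wendy): course_id=NULL, no match -> dropped
So 2 of 9 rows are dropped.

SQL:
SELECT a.student, b.title AS course
FROM enrollments a
INNER JOIN courses b ON a.course_id = b.id

Result:
student | course        
--------+---------------
Uma     | Databases     
Eve     | Databases     
Sam     | Databases     
Fiona   | Linear Algebra
Eli     | Linear Algebra
Grace   | Chemistry     
Dave    | Chemistry     


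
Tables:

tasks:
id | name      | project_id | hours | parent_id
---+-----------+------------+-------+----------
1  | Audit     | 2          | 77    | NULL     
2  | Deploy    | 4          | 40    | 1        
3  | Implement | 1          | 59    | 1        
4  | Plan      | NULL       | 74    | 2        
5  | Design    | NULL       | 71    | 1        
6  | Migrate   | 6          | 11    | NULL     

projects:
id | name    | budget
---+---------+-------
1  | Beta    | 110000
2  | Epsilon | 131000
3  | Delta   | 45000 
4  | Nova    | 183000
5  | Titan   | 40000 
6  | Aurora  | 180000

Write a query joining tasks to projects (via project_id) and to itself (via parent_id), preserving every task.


Two LEFT JOINs from the same base table tasks: one to projects via project_id, one to tasks itself via parent_id. Both are LEFT so every task is preserved.
Match against projects:
  - task 1 (Audit): project_id=2 -> matches Epsilon
  - task 2 (Deploy): project_id=4 -> matches Nova
  - task 3 (Implement): project_id=1 -> matches Beta
  - task 4 (Plan): project_id=NULL, no match -> kept with NULL
  - task 5 (Design): project_id=NULL, no match -> kept with NULL
  - task 6 (Migrate): project_id=6 -> matches Aurora
Match against tasks (self):
  - task 1 (Audit): parent_id=NULL -> NULL
  - task 2 (Deploy): parent_id=1 -> Audit
  - task 3 (Implement): parent_id=1 -> Audit
  - task 4 (Plan): parent_id=2 -> Deploy
  - task 5 (Design): parent_id=1 -> Audit
  - task 6 (Migrate): parent_id=NULL -> NULL

SQL:
SELECT a.name, b.name AS project, c.name AS parent
FROM tasks a
LEFT JOIN projects b ON a.project_id = b.id
LEFT JOIN tasks c ON a.parent_id = c.id

Result:
name      | project | parent
----------+---------+-------
Audit     | Epsilon | NULL  
Deploy    | Nova    | Audit 
Implement | Beta    | Audit 
Plan      | NULL    | Deploy
Design    | NULL    | Audit 
Migrate   | Aurora  | NULL  


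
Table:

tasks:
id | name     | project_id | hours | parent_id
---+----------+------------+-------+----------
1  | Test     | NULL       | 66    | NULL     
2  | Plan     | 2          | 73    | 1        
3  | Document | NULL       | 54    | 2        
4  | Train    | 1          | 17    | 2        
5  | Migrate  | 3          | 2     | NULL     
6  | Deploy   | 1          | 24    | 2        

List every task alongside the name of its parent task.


This is a self-join: tasks is joined to a second copy of itself, matching each row's parent_id to another row's id. Use LEFT JOIN so rows with parent_id=NULL are kept.
  - task 1 (Test): parent_id=NULL -> NULL
  - task 2 (Plan): parent_id=1 -> Test
  - task 3 (Document): parent_id=2 -> Plan
  - task 4 (Train): parent_id=2 -> Plan
  - task 5 (Migrate): parent_id=NULL -> NULL
  - task 6 (Deploy): parent_id=2 -> Plan

SQL:
SELECT a.name AS item, b.name AS parent
FROM tasks a
LEFT JOIN tasks b ON a.parent_id = b.id

Result:
item     | parent
---------+-------
Test     | NULL  
Plan     | Test  
Document | Plan  
Train    | Plan  
Migrate  | NULL  
Deploy   | Plan  


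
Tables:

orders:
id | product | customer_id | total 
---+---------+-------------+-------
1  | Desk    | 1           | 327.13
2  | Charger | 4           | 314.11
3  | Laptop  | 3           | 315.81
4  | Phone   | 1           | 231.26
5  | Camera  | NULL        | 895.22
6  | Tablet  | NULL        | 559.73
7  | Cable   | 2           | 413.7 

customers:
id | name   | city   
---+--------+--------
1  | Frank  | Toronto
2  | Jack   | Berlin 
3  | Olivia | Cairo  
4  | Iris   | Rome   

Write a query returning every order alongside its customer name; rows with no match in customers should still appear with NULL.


LEFT JOIN keeps every row from orders (the left table); where customer_id has no match in customers, the customer columns become NULL. Walk through each order:
  - order 1 (Desk): customer_id=1 -> matches Frank
  - order 2 (Charger): customer_id=4 -> matches Iris
  - order 3 (Laptop): customer_id=3 -> matches Olivia
  - order 4 (Phone): customer_id=1 -> matches Frank
  - order 5 (Camera): customer_id=NULL, no match -> kept with NULL
  - order 6 (Tablet): customer_id=NULL, no match -> kept with NULL
  - order 7 (Cable): customer_id=2 -> matches Jack
All 7 rows appear; 2 have NULL customer.

SQL:
SELECT a.product, b.name AS customer
FROM orders a
LEFT JOIN customers b ON a.customer_id = b.id

Result:
product | customer
--------+---------
Desk    | Frank   
Charger | Iris    
Laptop  | Olivia  
Phone   | Frank   
Camera  | NULL    
Tablet  | NULL    
Cable   | Jack    


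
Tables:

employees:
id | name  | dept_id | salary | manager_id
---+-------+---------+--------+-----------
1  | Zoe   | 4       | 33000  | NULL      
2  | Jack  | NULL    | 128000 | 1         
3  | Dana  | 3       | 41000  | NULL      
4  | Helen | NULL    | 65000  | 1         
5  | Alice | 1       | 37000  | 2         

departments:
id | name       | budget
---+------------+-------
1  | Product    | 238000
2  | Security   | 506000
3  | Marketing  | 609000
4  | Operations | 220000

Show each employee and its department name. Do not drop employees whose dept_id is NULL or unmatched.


LEFT JOIN keeps every row from employees (the left table); where dept_id has no match in departments, the department columns become NULL. Walk through each employee:
  - employee 1 (Zoe): dept_id=4 -> matches Operations
  - employee 2 (Jack): dept_id=NULL, no match -> kept with NULL
  - employee 3 (Dana): dept_id=3 -> matches Marketing
  - employee 4 (Helen): dept_id=NULL, no match -> kept with NULL
  - employee 5 (Alice): dept_id=1 -> matches Product
All 5 rows appear; 2 have NULL department.

SQL:
SELECT a.name, b.name AS department
FROM employees a
LEFT JOIN departments b ON a.dept_id = b.id

Result:
name  | department
------+-----------
Zoe   | Operations
Jack  | NULL      
Dana  | Marketing 
Helen | NULL      
Alice | Product   


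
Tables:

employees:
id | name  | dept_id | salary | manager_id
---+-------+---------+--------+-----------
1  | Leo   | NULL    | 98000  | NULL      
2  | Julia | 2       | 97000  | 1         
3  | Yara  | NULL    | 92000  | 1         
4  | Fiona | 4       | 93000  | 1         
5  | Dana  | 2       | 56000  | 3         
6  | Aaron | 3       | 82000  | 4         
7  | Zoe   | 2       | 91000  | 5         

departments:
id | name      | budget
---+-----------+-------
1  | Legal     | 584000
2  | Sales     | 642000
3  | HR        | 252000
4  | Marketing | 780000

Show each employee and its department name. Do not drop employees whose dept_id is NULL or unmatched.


LEFT JOIN keeps every row from employees (the left table); where dept_id has no match in departments, the department columns become NULL. Walk through each employee:
  - employee 1 (Leo): dept_id=NULL, no match -> kept with NULL
  - employee 2 (Julia): dept_id=2 -> matches Sales
  - employee 3 (Yara): dept_id=NULL, no match -> kept with NULL
  - employee 4 (Fiona): dept_id=4 -> matches Marketing
  - employee 5 (Dana): dept_id=2 -> matches Sales
  - employee 6 (Aaron): dept_id=3 -> matches HR
  - employee 7 (Zoe): dept_id=2 -> matches Sales
All 7 rows appear; 2 have NULL department.

SQL:
SELECT a.name, b.name AS department
FROM employees a
LEFT JOIN departments b ON a.dept_id = b.id

Result:
name  | department
------+-----------
Leo   | NULL      
Julia | Sales     
Yara  | NULL      
Fiona | Marketing 
Dana  | Sales     
Aaron | HR        
Zoe   | Sales     


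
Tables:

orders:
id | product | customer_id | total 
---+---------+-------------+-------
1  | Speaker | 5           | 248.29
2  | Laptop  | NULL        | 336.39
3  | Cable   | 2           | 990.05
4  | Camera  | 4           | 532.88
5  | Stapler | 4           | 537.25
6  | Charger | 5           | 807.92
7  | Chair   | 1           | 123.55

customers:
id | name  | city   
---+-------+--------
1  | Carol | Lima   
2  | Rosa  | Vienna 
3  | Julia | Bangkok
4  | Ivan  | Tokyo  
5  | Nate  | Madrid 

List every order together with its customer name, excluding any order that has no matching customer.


INNER JOIN keeps only orders rows whose customer_id matches an id in customers. Walk through each order:
  - order 1 (Speaker): customer_id=5 -> matches Nate
  - order 2 (Laptop): customer_id=NULL, no match -> dropped
  - order 3 (Cable): customer_id=2 -> matches Rosa
  - order 4 (Camera): customer_id=4 -> matches Ivan
  - order 5 (Stapler): customer_id=4 -> matches Ivan
  - order 6 (Charger): customer_id=5 -> matches Nate
  - order 7 (Chair): customer_id=1 -> matches Carol
So 1 of 7 rows is dropped.

SQL:
SELECT a.product, b.name AS customer
FROM orders a
INNER JOIN customers b ON a.customer_id = b.id

Result:
product | customer
--------+---------
Speaker | Nate    
Cable   | Rosa    
Camera  | Ivan    
Stapler | Ivan    
Charger | Nate    
Chair   | Carol   


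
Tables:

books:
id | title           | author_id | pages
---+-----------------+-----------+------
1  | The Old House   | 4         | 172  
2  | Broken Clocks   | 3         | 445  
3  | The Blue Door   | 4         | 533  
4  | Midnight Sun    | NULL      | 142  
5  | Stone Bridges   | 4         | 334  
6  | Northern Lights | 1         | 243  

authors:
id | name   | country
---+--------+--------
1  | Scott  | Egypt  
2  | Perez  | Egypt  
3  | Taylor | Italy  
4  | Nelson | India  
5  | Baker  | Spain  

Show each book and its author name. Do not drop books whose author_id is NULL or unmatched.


LEFT JOIN keeps every row from books (the left table); where author_id has no match in authors, the author columns become NULL. Walk through each book:
  - book 1 (The Old House): author_id=4 -> matches Nelson
  - book 2 (Broken Clocks): author_id=3 -> matches Taylor
  - book 3 (The Blue Door): author_id=4 -> matches Nelson
  - book 4 (Midnight Sun): author_id=NULL, no match -> kept with NULL
  - book 5 (Stone Bridges): author_id=4 -> matches Nelson
  - book 6 (Northern Lights): author_id=1 -> matches Scott
All 6 rows appear; 1 has NULL author.

SQL:
SELECT a.title, b.name AS author
FROM books a
LEFT JOIN authors b ON a.author_id = b.id

Result:
title           | author
----------------+-------
The Old House   | Nelson
Broken Clocks   | Taylor
The Blue Door   | Nelson
Midnight Sun    | NULL  
Stone Bridges   | Nelson
Northern Lights | Scott 


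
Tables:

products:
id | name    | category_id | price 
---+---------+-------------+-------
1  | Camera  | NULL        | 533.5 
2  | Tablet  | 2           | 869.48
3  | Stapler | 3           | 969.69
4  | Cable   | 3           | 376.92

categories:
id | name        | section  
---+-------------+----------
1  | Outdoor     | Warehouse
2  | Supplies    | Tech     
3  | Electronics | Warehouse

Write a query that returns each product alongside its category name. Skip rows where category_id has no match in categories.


INNER JOIN keeps only products rows whose category_id matches an id in categories. Walk through each product:
  - product 1 (Camera): category_id=NULL, no match -> dropped
  - product 2 (Tablet): category_id=2 -> matches Supplies
  - product 3 (Stapler): category_id=3 -> matches Electronics
  - product 4 (Cable): category_id=3 -> matches Electronics
So 1 of 4 rows is dropped.

SQL:
SELECT a.name, b.name AS category
FROM products a
INNER JOIN categories b ON a.category_id = b.id

Result:
name    | category   
--------+------------
Tablet  | Supplies   
Stapler | Electronics
Cable   | Electronics


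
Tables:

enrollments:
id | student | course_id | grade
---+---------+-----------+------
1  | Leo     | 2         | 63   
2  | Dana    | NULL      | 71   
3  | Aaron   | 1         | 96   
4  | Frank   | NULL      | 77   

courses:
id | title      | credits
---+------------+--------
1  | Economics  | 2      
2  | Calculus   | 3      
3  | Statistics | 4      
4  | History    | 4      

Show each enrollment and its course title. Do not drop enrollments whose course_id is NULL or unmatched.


LEFT JOIN keeps every row from enrollments (the left table); where course_id has no match in courses, the course columns become NULL. Walk through each enrollment:
  - enrollment 1 (Leo): course_id=2 -> matches Calculus
  - enrollment 2 (Dana): course_id=NULL, no match -> kept with NULL
  - enrollment 3 (Aaron): course_id=1 -> matches Economics
  - enrollment 4 (Frank): course_id=NULL, no match -> kept with NULL
All 4 rows appear; 2 have NULL course.

SQL:
SELECT a.student, b.title AS course
FROM enrollments a
LEFT JOIN courses b ON a.course_id = b.id

Result:
student | course   
--------+----------
Leo     | Calculus 
Dana    | NULL     
Aaron   | Economics
Frank   | NULL     
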